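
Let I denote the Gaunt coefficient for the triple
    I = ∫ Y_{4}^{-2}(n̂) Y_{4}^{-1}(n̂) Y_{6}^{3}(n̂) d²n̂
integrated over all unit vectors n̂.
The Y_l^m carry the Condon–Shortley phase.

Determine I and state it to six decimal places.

Rules hold: Σm=0, L=14 even, 0≤6≤8.
N = 9·9·13 = 1053
Δ = 2!·6!·6!/15! = 1/1261260
Racah Σ t=0..2: t=0:+1/4608 t=1:−1/1296 t=2:+1/4608 = -7/20736
⇒ 3j(4 4 6; 0 0 0)² = 20/1287, sgn -1
Racah Σ t=0..2: t=0:+1/51840 t=1:−1/5760 t=2:+1/11520 = -7/103680
⇒ 3j(4 4 6; -2 -1 3)² = 7/858, sgn +1
4πI² = N·(3j₀)²·(3jₘ)² = 210/1573
I = -1·√(0.133503/4π) = -0.10307192

-0.103072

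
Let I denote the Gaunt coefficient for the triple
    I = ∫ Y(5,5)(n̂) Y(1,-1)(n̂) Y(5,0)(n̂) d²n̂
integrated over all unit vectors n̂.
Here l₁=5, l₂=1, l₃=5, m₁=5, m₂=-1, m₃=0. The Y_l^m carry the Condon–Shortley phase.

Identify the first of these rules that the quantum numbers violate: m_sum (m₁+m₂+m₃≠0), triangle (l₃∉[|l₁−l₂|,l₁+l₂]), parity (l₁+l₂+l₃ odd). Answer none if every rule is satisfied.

Σmᵢ = 4  ✗
l₃∈[|l₁−l₂|,l₁+l₂]=[4,6], have l₃=5
Σlᵢ = 11 ⇒ odd

m_sum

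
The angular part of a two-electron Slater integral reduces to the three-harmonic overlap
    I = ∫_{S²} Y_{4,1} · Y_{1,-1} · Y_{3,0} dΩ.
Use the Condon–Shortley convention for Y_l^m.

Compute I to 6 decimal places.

Checks pass: Σm=0; 8 even; l₃=3∈[3,5].
(2·4+1)(2·1+1)(2·3+1) = 189
Δ: 2! 6! 0! / 9! → 1/252
sum: t=1:−1/36 = -1/36
3j²(4 1 3; 0 0 0) = Δ·Π!·Σ² = 4/63  (sign +1)
sum: t=0:+1/72 = 1/72
3j²(4 1 3; 1 -1 0) = Δ·Π!·Σ² = 5/126  (sign -1)
combine: 4πI² = 189·4/63·5/126 = 10/21
take √, sign -1: I = -0.19466390

-0.194664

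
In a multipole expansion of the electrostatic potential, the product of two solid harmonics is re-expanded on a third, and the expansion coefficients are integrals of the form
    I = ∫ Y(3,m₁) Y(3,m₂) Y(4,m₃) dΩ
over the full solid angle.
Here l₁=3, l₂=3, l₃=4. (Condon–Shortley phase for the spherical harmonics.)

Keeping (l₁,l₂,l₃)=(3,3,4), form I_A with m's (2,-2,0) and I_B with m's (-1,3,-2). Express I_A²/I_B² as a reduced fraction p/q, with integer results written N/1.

49/54

Shared (l₁,l₂,l₃)=(3,3,4): N and (l;000)² cancel in I_A²/I_B².
A: Δ = 2!·4!·4!/11! = 1/34650; Racah Σ t=0..1: t=0:+1/72 t=1:−1/576 = 7/576; ⇒ 3j(3 3 4; 2 -2 0)² = 7/198, sgn +1
B: Δ = 2!·4!·4!/11! = 1/34650; Racah Σ t=2..2: t=2:+1/192 = 1/192; ⇒ 3j(3 3 4; -1 3 -2)² = 3/77, sgn +1
I_A²/I_B² = (7/198)/(3/77) = 49/54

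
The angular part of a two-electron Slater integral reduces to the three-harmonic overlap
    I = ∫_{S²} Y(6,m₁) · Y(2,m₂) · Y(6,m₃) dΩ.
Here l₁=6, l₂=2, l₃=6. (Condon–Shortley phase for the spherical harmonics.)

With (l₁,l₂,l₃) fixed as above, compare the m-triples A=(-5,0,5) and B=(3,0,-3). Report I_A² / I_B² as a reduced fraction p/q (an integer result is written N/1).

121/25

Same 6,2,6: normalisation and zero-m 3j drop out of the ratio.
A: Δ: 2! 10! 2! / 15! → 1/90090; sum: t=1:−1/3628800 t=2:+1/1451520 = 1/2419200; 3j²(6 2 6; -5 0 5) = Δ·Π!·Σ² = 11/910  (sign -1)
B: Δ: 2! 10! 2! / 15! → 1/90090; sum: t=0:+1/120960 t=1:−1/80640 t=2:+1/1451520 = -1/290304; 3j²(6 2 6; 3 0 -3) = Δ·Π!·Σ² = 5/2002  (sign +1)
I_A²/I_B² = (11/910)/(5/2002) = 121/25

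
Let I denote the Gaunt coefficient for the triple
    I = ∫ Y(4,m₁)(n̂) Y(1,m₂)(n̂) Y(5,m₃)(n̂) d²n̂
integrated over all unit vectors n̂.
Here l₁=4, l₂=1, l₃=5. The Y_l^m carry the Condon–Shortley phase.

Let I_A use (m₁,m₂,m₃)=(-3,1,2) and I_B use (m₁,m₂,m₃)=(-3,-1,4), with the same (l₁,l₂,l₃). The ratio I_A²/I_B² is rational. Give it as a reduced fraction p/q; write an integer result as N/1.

1/12

Same 4,1,5: normalisation and zero-m 3j drop out of the ratio.
A: Δ: 0! 8! 2! / 11! → 1/495; sum: t=0:+1/10080 = 1/10080; 3j²(4 1 5; -3 1 2) = Δ·Π!·Σ² = 1/165  (sign -1)
B: Δ: 0! 8! 2! / 11! → 1/495; sum: t=0:+1/10080 = 1/10080; 3j²(4 1 5; -3 -1 4) = Δ·Π!·Σ² = 4/55  (sign -1)
I_A²/I_B² = (1/165)/(4/55) = 1/12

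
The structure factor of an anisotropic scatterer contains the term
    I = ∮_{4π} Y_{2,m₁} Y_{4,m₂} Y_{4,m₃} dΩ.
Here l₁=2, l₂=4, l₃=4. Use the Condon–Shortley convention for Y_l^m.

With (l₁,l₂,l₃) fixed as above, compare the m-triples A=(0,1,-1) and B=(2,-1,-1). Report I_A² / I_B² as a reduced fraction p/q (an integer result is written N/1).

Shared (l₁,l₂,l₃)=(2,4,4): N and (l;000)² cancel in I_A²/I_B².
A: Δ = 2!·2!·6!/11! = 1/13860; Racah Σ t=0..2: t=0:+1/480 t=1:−1/48 t=2:+1/144 = -17/1440; ⇒ 3j(2 4 4; 0 1 -1)² = 289/13860, sgn +1
B: Δ = 2!·2!·6!/11! = 1/13860; Racah Σ t=0..0: t=0:+1/144 = 1/144; ⇒ 3j(2 4 4; 2 -1 -1)² = 10/231, sgn -1
I_A²/I_B² = (289/13860)/(10/231) = 289/600

289/600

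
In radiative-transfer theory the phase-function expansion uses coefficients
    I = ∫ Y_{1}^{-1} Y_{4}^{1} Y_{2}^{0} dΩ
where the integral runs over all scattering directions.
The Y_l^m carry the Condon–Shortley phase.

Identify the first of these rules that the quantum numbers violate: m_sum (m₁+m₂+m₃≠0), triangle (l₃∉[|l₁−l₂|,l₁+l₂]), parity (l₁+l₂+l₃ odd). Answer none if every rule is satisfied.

m₁+m₂+m₃ = -1 + 1 + 0 = 0  ✓
triangle: |1−4|=3 ≤ l₃=2 ≤ 1+4=5  ✗
parity: l₁+l₂+l₃ = 7 is odd

triangle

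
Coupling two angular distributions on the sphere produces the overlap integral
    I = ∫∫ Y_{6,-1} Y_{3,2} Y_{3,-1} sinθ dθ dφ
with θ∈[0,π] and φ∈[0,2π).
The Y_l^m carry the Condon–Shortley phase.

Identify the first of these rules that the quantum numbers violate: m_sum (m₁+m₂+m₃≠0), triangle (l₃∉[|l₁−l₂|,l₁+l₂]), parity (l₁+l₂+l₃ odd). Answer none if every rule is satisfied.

Σmᵢ = 0  ✓
l₃∈[|l₁−l₂|,l₁+l₂]=[3,9], have l₃=3  ✓
Σlᵢ = 12 ⇒ even  ✓

none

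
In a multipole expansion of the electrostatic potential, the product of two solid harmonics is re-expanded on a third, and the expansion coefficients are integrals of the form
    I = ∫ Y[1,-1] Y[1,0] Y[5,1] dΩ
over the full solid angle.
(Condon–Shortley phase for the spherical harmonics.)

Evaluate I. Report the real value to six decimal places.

0.000000

triangle: need 0≤l₃≤2, have 5; I=0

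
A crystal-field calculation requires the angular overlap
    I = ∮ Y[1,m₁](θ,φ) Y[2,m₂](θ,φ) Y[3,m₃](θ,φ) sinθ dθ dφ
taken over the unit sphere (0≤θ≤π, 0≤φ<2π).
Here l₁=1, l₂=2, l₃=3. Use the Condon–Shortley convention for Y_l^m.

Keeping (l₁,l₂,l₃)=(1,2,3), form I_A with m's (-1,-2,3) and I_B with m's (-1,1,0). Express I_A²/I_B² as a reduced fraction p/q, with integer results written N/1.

5/1

l's match ⇒ only the (l;m) 3-j factors differ between A and B.
A: triangle coeff Δ(1,2,3) = 1/105; Σ_t [0,0]: t=0:+1/48 = 1/48; (3j)²=1/7 [(1 2 3; -1 -2 3)], sign=+1
B: triangle coeff Δ(1,2,3) = 1/105; Σ_t [0,0]: t=0:+1/12 = 1/12; (3j)²=1/35 [(1 2 3; -1 1 0)], sign=-1
I_A²/I_B² = (1/7)/(1/35) = 5/1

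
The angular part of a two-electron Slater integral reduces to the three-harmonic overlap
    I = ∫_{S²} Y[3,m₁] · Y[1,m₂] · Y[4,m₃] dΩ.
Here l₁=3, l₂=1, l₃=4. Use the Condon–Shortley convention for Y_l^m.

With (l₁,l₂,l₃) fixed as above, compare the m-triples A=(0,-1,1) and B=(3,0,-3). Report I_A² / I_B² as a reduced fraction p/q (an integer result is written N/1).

10/7

Same 3,1,4: normalisation and zero-m 3j drop out of the ratio.
A: Δ: 0! 6! 2! / 9! → 1/252; sum: t=0:+1/72 = 1/72; 3j²(3 1 4; 0 -1 1) = Δ·Π!·Σ² = 5/126  (sign -1)
B: Δ: 0! 6! 2! / 9! → 1/252; sum: t=0:+1/720 = 1/720; 3j²(3 1 4; 3 0 -3) = Δ·Π!·Σ² = 1/36  (sign -1)
I_A²/I_B² = (5/126)/(1/36) = 10/7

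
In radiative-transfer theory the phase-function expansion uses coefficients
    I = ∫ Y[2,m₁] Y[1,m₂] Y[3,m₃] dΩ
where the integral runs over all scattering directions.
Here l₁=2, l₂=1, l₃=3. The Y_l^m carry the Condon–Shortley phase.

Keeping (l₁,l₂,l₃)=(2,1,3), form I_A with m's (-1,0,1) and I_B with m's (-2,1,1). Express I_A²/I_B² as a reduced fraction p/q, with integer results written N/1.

8/1

Same 2,1,3: normalisation and zero-m 3j drop out of the ratio.
A: Δ: 0! 4! 2! / 7! → 1/105; sum: t=0:+1/6 = 1/6; 3j²(2 1 3; -1 0 1) = Δ·Π!·Σ² = 8/105  (sign +1)
B: Δ: 0! 4! 2! / 7! → 1/105; sum: t=0:+1/48 = 1/48; 3j²(2 1 3; -2 1 1) = Δ·Π!·Σ² = 1/105  (sign +1)
I_A²/I_B² = (8/105)/(1/105) = 8/1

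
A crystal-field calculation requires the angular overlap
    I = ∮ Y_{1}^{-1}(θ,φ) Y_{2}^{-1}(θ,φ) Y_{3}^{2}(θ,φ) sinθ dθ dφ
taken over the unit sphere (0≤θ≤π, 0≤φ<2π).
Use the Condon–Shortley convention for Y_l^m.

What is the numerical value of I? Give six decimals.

0.261169

Checks pass: Σm=0; 6 even; l₃=3∈[1,3].
(2·1+1)(2·2+1)(2·3+1) = 105
Δ: 0! 2! 4! / 7! → 1/105
sum: t=0:+1/4 = 1/4
3j²(1 2 3; 0 0 0) = Δ·Π!·Σ² = 3/35  (sign -1)
sum: t=0:+1/12 = 1/12
3j²(1 2 3; -1 -1 2) = Δ·Π!·Σ² = 2/21  (sign -1)
combine: 4πI² = 105·3/35·2/21 = 6/7
take √, sign +1: I = 0.26116903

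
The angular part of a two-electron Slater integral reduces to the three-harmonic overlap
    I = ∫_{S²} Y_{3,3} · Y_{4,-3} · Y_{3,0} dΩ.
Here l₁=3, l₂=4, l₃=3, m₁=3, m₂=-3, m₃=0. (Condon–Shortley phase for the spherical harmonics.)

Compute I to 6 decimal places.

0.203551

m-sum 0 ✓  L=10 even ✓  1≤3≤7 ✓
Π(2lᵢ+1) = 7×9×7 = 441
triangle coeff Δ(3,4,3) = 1/34650
Σ_t [1,3]: t=1:−1/72 t=2:+1/16 t=3:−1/72 = 5/144
(3j)²=2/77 [(3 4 3; 0 0 0)], sign=-1
Σ_t [0,0]: t=0:+1/288 = 1/288
(3j)²=1/22 [(3 4 3; 3 -3 0)], sign=-1
⇒ 4πI² = 63/121
I = (+1)√(63/121/(4π)) = 0.20355073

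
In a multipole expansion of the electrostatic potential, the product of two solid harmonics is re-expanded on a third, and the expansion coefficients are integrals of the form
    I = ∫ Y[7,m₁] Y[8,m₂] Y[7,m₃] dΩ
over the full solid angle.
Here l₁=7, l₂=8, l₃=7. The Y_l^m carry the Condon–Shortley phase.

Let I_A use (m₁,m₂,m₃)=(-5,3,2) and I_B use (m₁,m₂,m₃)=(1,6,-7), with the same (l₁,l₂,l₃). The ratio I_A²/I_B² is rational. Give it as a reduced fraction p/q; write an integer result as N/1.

Shared (l₁,l₂,l₃)=(7,8,7): N and (l;000)² cancel in I_A²/I_B².
A: Δ = 8!·6!·8!/23! = 1/22086194130; Racah Σ t=6..8: t=6:+1/746496000 t=7:−1/348364800 t=8:+1/1393459200 = -17/20901888000; ⇒ 3j(7 8 7; -5 3 2)² = 34/5681, sgn +1
B: Δ = 8!·6!·8!/23! = 1/22086194130; Racah Σ t=6..6: t=6:+1/41803776000 = 1/41803776000; ⇒ 3j(7 8 7; 1 6 -7)² = 1274/111435, sgn +1
I_A²/I_B² = (34/5681)/(1274/111435) = 4335/8281

4335/8281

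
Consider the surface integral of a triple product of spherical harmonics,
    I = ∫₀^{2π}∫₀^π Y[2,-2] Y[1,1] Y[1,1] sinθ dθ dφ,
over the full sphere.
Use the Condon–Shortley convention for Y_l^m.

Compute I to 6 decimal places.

Checks pass: Σm=0; 4 even; l₃=1∈[1,3].
(2·2+1)(2·1+1)(2·1+1) = 45
Δ: 2! 2! 0! / 5! → 1/30
sum: t=1:−1/1 = -1/1
3j²(2 1 1; 0 0 0) = Δ·Π!·Σ² = 2/15  (sign +1)
sum: t=2:+1/4 = 1/4
3j²(2 1 1; -2 1 1) = Δ·Π!·Σ² = 1/5  (sign +1)
combine: 4πI² = 45·2/15·1/5 = 6/5
take √, sign +1: I = 0.30901936

0.309019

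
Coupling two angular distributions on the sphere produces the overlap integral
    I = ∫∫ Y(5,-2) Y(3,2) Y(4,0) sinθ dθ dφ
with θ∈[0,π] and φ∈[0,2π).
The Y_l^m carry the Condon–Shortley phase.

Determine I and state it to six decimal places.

Checks pass: Σm=0; 12 even; l₃=4∈[2,8].
(2·5+1)(2·3+1)(2·4+1) = 693
Δ: 4! 6! 2! / 13! → 1/180180
sum: t=1:−1/576 t=2:+1/144 t=3:−1/576 = 1/288
3j²(5 3 4; 0 0 0) = Δ·Π!·Σ² = 20/1001  (sign +1)
sum: t=3:−1/576 t=4:+1/864 = -1/1728
3j²(5 3 4; -2 2 0) = Δ·Π!·Σ² = 5/1287  (sign -1)
combine: 4πI² = 693·20/1001·5/1287 = 100/1859
take √, sign -1: I = -0.06542675

-0.065427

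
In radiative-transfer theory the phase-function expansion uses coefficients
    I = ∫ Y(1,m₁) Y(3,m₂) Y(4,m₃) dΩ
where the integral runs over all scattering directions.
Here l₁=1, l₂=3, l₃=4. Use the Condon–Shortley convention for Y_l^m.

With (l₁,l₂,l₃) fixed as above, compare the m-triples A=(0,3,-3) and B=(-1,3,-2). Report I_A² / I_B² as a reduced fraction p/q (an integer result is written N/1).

7/1

Shared (l₁,l₂,l₃)=(1,3,4): N and (l;000)² cancel in I_A²/I_B².
A: Δ = 0!·2!·6!/9! = 1/252; Racah Σ t=0..0: t=0:+1/720 = 1/720; ⇒ 3j(1 3 4; 0 3 -3)² = 1/36, sgn -1
B: Δ = 0!·2!·6!/9! = 1/252; Racah Σ t=0..0: t=0:+1/1440 = 1/1440; ⇒ 3j(1 3 4; -1 3 -2)² = 1/252, sgn +1
I_A²/I_B² = (1/36)/(1/252) = 7/1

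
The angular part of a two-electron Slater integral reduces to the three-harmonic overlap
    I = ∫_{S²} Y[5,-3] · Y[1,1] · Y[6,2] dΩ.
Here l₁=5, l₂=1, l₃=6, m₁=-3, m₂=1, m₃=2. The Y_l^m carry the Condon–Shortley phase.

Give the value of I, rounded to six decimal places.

0.100084

m-sum 0 ✓  L=12 even ✓  4≤6≤6 ✓
Π(2lᵢ+1) = 11×3×13 = 429
triangle coeff Δ(5,1,6) = 1/858
Σ_t [0,0]: t=0:+1/14400 = 1/14400
(3j)²=6/143 [(5 1 6; 0 0 0)], sign=+1
Σ_t [0,0]: t=0:+1/161280 = 1/161280
(3j)²=1/143 [(5 1 6; -3 1 2)], sign=+1
⇒ 4πI² = 18/143
I = (+1)√(18/143/(4π)) = 0.10008369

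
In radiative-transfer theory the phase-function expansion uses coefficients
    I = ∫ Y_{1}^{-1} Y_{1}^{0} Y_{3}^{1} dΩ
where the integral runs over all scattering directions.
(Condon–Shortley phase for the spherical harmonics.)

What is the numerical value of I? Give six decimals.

0.000000

triangle: need 0≤l₃≤2, have 3; I=0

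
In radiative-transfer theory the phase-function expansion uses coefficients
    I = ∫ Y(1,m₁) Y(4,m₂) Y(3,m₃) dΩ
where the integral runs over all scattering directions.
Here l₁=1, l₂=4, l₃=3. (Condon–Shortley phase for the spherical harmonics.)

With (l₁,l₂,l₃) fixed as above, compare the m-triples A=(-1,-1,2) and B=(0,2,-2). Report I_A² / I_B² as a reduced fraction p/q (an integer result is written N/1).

1/4

Same 1,4,3: normalisation and zero-m 3j drop out of the ratio.
A: Δ: 2! 0! 6! / 9! → 1/252; sum: t=2:+1/240 = 1/240; 3j²(1 4 3; -1 -1 2) = Δ·Π!·Σ² = 1/84  (sign -1)
B: Δ: 2! 0! 6! / 9! → 1/252; sum: t=1:−1/120 = -1/120; 3j²(1 4 3; 0 2 -2) = Δ·Π!·Σ² = 1/21  (sign +1)
I_A²/I_B² = (1/84)/(1/21) = 1/4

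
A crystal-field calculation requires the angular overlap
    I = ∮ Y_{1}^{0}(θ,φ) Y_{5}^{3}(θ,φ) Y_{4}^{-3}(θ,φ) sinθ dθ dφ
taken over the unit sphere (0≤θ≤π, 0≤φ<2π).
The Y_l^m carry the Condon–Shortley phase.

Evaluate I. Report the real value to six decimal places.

Rules hold: Σm=0, L=10 even, 4≤4≤6.
N = 3·11·9 = 297
Δ = 2!·0!·8!/11! = 1/495
Racah Σ t=1..1: t=1:−1/576 = -1/576
⇒ 3j(1 5 4; 0 0 0)² = 5/99, sgn -1
Racah Σ t=1..1: t=1:−1/5040 = -1/5040
⇒ 3j(1 5 4; 0 3 -3)² = 16/495, sgn +1
4πI² = N·(3j₀)²·(3jₘ)² = 16/33
I = -1·√(0.484848/4π) = -0.19642560

-0.196426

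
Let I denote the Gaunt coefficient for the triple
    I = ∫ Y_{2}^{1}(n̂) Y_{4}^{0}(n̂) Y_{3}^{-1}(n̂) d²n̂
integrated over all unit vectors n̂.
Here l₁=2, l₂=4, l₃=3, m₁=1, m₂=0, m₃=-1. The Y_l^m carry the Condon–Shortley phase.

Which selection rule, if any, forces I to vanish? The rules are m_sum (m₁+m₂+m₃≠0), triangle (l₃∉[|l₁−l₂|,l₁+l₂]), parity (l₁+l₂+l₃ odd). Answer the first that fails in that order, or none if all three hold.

m₁+m₂+m₃ = 1 + 0 − 1 = 0  ✓
triangle: |2−4|=2 ≤ l₃=3 ≤ 2+4=6  ✓
parity: l₁+l₂+l₃ = 9 is odd  ✗

parity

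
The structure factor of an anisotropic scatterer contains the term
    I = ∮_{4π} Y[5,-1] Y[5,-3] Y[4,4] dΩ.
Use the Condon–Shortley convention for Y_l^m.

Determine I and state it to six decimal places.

m-sum 0 ✓  L=14 even ✓  0≤4≤10 ✓
Π(2lᵢ+1) = 11×11×9 = 1089
triangle coeff Δ(5,5,4) = 1/3153150
Σ_t [1,5]: t=1:−1/69120 t=2:+1/1728 t=3:−1/576 t=4:+1/1728 t=5:−1/69120 = -7/11520
(3j)²=2/143 [(5 5 4; 0 0 0)], sign=-1
Σ_t [2,2]: t=2:+1/27648 = 1/27648
(3j)²=10/429 [(5 5 4; -1 -3 4)], sign=+1
⇒ 4πI² = 60/169
I = (-1)√(60/169/(4π)) = -0.16808437

-0.168084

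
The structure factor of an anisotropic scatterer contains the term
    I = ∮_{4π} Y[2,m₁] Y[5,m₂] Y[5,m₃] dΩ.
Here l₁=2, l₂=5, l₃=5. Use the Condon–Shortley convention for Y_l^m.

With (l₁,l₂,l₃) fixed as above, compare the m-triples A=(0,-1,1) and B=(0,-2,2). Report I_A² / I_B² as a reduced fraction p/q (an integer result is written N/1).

l's match ⇒ only the (l;m) 3-j factors differ between A and B.
A: triangle coeff Δ(2,5,5) = 1/38610; Σ_t [0,2]: t=0:+1/2304 t=1:−1/720 t=2:+1/5760 = -1/1280; (3j)²=27/1430 [(2 5 5; 0 -1 1)], sign=-1
B: triangle coeff Δ(2,5,5) = 1/38610; Σ_t [0,2]: t=0:+1/2880 t=1:−1/1440 t=2:+1/20160 = -1/3360; (3j)²=6/715 [(2 5 5; 0 -2 2)], sign=+1
I_A²/I_B² = (27/1430)/(6/715) = 9/4

9/4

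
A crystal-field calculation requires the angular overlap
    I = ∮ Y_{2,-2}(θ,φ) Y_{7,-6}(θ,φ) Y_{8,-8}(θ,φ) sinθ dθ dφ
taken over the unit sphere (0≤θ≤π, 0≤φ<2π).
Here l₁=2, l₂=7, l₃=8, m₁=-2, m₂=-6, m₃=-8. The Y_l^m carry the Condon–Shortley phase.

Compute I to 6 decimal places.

m-sum = -2 − 6 − 8 = -16 ≠ 0 ⇒ I = 0

0.000000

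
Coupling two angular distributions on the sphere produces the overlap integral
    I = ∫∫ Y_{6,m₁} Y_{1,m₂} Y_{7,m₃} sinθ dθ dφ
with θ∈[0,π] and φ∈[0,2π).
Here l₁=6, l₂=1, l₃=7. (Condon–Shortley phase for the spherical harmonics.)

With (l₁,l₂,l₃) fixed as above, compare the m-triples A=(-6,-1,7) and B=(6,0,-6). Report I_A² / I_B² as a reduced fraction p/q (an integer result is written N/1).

7/1

Shared (l₁,l₂,l₃)=(6,1,7): N and (l;000)² cancel in I_A²/I_B².
A: Δ = 0!·12!·2!/15! = 1/1365; Racah Σ t=0..0: t=0:+1/958003200 = 1/958003200; ⇒ 3j(6 1 7; -6 -1 7)² = 1/15, sgn +1
B: Δ = 0!·12!·2!/15! = 1/1365; Racah Σ t=0..0: t=0:+1/479001600 = 1/479001600; ⇒ 3j(6 1 7; 6 0 -6)² = 1/105, sgn -1
I_A²/I_B² = (1/15)/(1/105) = 7/1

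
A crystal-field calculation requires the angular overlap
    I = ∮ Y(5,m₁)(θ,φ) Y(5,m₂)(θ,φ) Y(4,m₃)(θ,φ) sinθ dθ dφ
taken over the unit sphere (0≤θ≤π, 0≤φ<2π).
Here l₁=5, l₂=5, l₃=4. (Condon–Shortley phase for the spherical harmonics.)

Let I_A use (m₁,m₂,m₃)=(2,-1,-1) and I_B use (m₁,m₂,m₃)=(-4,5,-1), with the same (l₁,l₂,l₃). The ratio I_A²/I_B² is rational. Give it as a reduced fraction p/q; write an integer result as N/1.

Same 5,5,4: normalisation and zero-m 3j drop out of the ratio.
A: Δ: 6! 4! 4! / 15! → 1/3153150; sum: t=0:+1/103680 t=1:−1/2880 t=2:+1/1152 t=3:−1/5184 = 7/20736; 3j²(5 5 4; 2 -1 -1) = Δ·Π!·Σ² = 35/2574  (sign -1)
B: Δ: 6! 4! 4! / 15! → 1/3153150; sum: t=6:+1/103680 = 1/103680; 3j²(5 5 4; -4 5 -1) = Δ·Π!·Σ² = 4/143  (sign -1)
I_A²/I_B² = (35/2574)/(4/143) = 35/72

35/72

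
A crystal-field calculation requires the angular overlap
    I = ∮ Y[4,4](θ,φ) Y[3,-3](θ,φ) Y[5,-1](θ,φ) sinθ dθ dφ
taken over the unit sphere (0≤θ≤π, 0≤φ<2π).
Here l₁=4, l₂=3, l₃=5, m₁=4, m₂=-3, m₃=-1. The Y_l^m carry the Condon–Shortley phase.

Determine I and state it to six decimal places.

0.050679

m-sum 0 ✓  L=12 even ✓  1≤5≤7 ✓
Π(2lᵢ+1) = 9×7×11 = 693
triangle coeff Δ(4,3,5) = 1/180180
Σ_t [0,2]: t=0:+1/576 t=1:−1/144 t=2:+1/576 = -1/288
(3j)²=20/1001 [(4 3 5; 0 0 0)], sign=+1
Σ_t [0,0]: t=0:+1/34560 = 1/34560
(3j)²=1/429 [(4 3 5; 4 -3 -1)], sign=+1
⇒ 4πI² = 60/1859
I = (+1)√(60/1859/(4π)) = 0.05067935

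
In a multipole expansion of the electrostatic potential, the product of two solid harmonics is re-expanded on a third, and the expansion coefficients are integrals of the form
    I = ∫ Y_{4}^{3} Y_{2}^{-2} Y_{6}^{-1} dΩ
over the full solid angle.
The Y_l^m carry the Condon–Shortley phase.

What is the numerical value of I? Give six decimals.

-0.035563

Rules hold: Σm=0, L=12 even, 2≤6≤6.
N = 9·5·13 = 585
Δ = 0!·8!·4!/13! = 1/6435
Racah Σ t=0..0: t=0:+1/2304 = 1/2304
⇒ 3j(4 2 6; 0 0 0)² = 5/143, sgn +1
Racah Σ t=0..0: t=0:+1/120960 = 1/120960
⇒ 3j(4 2 6; 3 -2 -1)² = 1/1287, sgn -1
4πI² = N·(3j₀)²·(3jₘ)² = 25/1573
I = -1·√(0.0158932/4π) = -0.03556319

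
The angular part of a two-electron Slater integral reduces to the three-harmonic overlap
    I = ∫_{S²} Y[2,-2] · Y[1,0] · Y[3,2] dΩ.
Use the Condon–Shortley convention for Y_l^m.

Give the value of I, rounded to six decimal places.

Checks pass: Σm=0; 6 even; l₃=3∈[1,3].
(2·2+1)(2·1+1)(2·3+1) = 105
Δ: 0! 4! 2! / 7! → 1/105
sum: t=0:+1/4 = 1/4
3j²(2 1 3; 0 0 0) = Δ·Π!·Σ² = 3/35  (sign -1)
sum: t=0:+1/24 = 1/24
3j²(2 1 3; -2 0 2) = Δ·Π!·Σ² = 1/21  (sign -1)
combine: 4πI² = 105·3/35·1/21 = 3/7
take √, sign +1: I = 0.18467439

0.184674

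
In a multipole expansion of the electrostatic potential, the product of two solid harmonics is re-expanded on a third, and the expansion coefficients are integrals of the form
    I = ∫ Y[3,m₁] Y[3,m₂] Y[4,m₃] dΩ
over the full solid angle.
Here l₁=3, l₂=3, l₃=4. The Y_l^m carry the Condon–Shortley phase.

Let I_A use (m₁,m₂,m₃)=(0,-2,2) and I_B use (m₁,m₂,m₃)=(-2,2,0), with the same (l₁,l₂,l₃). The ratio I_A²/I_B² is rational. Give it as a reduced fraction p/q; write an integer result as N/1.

Same 3,3,4: normalisation and zero-m 3j drop out of the ratio.
A: Δ: 2! 4! 4! / 11! → 1/34650; sum: t=0:+1/72 t=1:−1/96 = 1/288; 3j²(3 3 4; 0 -2 2) = Δ·Π!·Σ² = 1/462  (sign +1)
B: Δ: 2! 4! 4! / 11! → 1/34650; sum: t=1:−1/576 t=2:+1/72 = 7/576; 3j²(3 3 4; -2 2 0) = Δ·Π!·Σ² = 7/198  (sign +1)
I_A²/I_B² = (1/462)/(7/198) = 3/49

3/49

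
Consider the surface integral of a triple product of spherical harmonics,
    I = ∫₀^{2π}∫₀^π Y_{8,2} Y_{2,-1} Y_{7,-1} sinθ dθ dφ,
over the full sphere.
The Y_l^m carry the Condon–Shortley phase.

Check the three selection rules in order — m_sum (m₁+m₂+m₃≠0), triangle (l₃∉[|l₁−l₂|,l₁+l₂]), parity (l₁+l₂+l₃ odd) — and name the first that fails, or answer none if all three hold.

parity

m₁+m₂+m₃ = 2 − 1 − 1 = 0  ✓
triangle: |8−2|=6 ≤ l₃=7 ≤ 8+2=10  ✓
parity: l₁+l₂+l₃ = 17 is odd  ✗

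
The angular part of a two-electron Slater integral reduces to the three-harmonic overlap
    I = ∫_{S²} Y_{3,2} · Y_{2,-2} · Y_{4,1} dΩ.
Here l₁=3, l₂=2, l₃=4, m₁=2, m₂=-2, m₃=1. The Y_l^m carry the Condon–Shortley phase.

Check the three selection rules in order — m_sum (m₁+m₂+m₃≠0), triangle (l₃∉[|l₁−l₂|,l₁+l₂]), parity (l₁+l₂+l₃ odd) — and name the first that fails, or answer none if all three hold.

m_sum

m₁+m₂+m₃ = 2 − 2 + 1 = 1  ✗
triangle: |3−2|=1 ≤ l₃=4 ≤ 3+2=5
parity: l₁+l₂+l₃ = 9 is odd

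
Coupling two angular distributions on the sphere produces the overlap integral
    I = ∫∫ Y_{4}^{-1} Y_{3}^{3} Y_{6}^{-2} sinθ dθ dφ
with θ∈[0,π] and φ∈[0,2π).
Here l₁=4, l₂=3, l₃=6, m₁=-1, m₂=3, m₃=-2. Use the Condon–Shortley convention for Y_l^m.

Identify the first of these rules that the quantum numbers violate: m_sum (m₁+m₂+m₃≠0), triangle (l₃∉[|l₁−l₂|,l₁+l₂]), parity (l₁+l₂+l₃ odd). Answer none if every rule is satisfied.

m₁+m₂+m₃ = -1 + 3 − 2 = 0  ✓
triangle: |4−3|=1 ≤ l₃=6 ≤ 4+3=7  ✓
parity: l₁+l₂+l₃ = 13 is odd  ✗

parity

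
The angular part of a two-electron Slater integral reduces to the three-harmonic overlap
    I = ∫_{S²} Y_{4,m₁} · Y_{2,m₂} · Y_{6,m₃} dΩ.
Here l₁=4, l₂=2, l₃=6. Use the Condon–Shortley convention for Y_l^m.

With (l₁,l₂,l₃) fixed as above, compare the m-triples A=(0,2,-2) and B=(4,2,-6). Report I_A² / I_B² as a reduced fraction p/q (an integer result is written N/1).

14/99

Same 4,2,6: normalisation and zero-m 3j drop out of the ratio.
A: Δ: 0! 8! 4! / 13! → 1/6435; sum: t=0:+1/13824 = 1/13824; 3j²(4 2 6; 0 2 -2) = Δ·Π!·Σ² = 14/1287  (sign +1)
B: Δ: 0! 8! 4! / 13! → 1/6435; sum: t=0:+1/967680 = 1/967680; 3j²(4 2 6; 4 2 -6) = Δ·Π!·Σ² = 1/13  (sign +1)
I_A²/I_B² = (14/1287)/(1/13) = 14/99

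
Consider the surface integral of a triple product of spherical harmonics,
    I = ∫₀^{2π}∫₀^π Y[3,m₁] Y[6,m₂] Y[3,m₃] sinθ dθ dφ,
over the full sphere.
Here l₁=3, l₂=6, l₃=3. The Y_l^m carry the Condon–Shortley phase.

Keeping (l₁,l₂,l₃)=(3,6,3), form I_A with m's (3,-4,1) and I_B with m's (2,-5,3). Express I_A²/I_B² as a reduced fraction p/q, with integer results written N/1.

Shared (l₁,l₂,l₃)=(3,6,3): N and (l;000)² cancel in I_A²/I_B².
A: Δ = 6!·0!·6!/13! = 1/12012; Racah Σ t=0..0: t=0:+1/34560 = 1/34560; ⇒ 3j(3 6 3; 3 -4 1)² = 5/286, sgn +1
B: Δ = 6!·0!·6!/13! = 1/12012; Racah Σ t=1..1: t=1:−1/86400 = -1/86400; ⇒ 3j(3 6 3; 2 -5 3)² = 1/26, sgn -1
I_A²/I_B² = (5/286)/(1/26) = 5/11

5/11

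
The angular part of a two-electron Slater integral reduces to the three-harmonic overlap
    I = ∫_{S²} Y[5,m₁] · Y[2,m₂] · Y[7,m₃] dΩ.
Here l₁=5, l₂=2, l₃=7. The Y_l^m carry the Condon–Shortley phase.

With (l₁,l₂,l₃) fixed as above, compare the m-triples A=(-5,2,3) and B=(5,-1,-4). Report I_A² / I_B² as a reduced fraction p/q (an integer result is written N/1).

1/11

Shared (l₁,l₂,l₃)=(5,2,7): N and (l;000)² cancel in I_A²/I_B².
A: Δ = 0!·10!·4!/15! = 1/15015; Racah Σ t=0..0: t=0:+1/87091200 = 1/87091200; ⇒ 3j(5 2 7; -5 2 3)² = 1/15015, sgn +1
B: Δ = 0!·10!·4!/15! = 1/15015; Racah Σ t=0..0: t=0:+1/21772800 = 1/21772800; ⇒ 3j(5 2 7; 5 -1 -4)² = 1/1365, sgn -1
I_A²/I_B² = (1/15015)/(1/1365) = 1/11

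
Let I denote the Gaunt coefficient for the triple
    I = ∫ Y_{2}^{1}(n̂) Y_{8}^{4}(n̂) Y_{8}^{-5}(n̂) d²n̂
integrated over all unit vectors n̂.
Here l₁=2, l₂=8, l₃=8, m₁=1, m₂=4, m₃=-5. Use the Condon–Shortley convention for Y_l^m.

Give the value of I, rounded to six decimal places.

-0.175924

Checks pass: Σm=0; 18 even; l₃=8∈[6,10].
(2·2+1)(2·8+1)(2·8+1) = 1445
Δ: 2! 2! 14! / 19! → 1/348840
sum: t=0:+1/116121600 t=1:−1/25401600 t=2:+1/116121600 = -1/45158400
3j²(2 8 8; 0 0 0) = Δ·Π!·Σ² = 24/1615  (sign -1)
sum: t=0:+1/1916006400 t=1:−1/479001600 = -1/638668800
3j²(2 8 8; 1 4 -5) = Δ·Π!·Σ² = 117/6460  (sign +1)
combine: 4πI² = 1445·24/1615·117/6460 = 702/1805
take √, sign -1: I = -0.17592397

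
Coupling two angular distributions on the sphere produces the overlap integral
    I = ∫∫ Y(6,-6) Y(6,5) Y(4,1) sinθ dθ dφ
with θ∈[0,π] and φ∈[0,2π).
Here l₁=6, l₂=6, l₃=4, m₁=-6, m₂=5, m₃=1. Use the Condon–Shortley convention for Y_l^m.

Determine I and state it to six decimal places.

Rules hold: Σm=0, L=16 even, 0≤4≤12.
N = 13·13·9 = 1521
Δ = 8!·4!·4!/17! = 1/15315300
Racah Σ t=2..6: t=2:+1/829440 t=3:−1/25920 t=4:+1/9216 t=5:−1/25920 t=6:+1/829440 = 7/207360
⇒ 3j(6 6 4; 0 0 0)² = 28/2431, sgn +1
Racah Σ t=8..8: t=8:+1/5806080 = 1/5806080
⇒ 3j(6 6 4; -6 5 1)² = 165/6188, sgn -1
4πI² = N·(3j₀)²·(3jₘ)² = 135/289
I = -1·√(0.467128/4π) = -0.19280266

-0.192803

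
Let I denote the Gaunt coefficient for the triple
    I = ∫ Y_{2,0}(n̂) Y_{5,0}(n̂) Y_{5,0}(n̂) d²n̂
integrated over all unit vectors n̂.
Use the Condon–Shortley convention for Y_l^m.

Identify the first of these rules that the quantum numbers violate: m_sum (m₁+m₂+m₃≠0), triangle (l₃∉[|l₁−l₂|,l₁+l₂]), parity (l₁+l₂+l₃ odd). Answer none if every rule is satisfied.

none

Σmᵢ = 0  ✓
l₃∈[|l₁−l₂|,l₁+l₂]=[3,7], have l₃=5  ✓
Σlᵢ = 12 ⇒ even  ✓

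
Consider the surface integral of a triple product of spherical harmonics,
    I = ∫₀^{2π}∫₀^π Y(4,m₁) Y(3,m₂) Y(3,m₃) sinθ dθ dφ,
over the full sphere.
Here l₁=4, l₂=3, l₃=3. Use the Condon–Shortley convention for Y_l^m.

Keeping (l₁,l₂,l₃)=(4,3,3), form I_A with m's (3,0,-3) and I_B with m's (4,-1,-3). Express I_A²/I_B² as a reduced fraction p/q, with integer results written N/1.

3/2

l's match ⇒ only the (l;m) 3-j factors differ between A and B.
A: triangle coeff Δ(4,3,3) = 1/34650; Σ_t [1,1]: t=1:−1/288 = -1/288; (3j)²=1/22 [(4 3 3; 3 0 -3)], sign=-1
B: triangle coeff Δ(4,3,3) = 1/34650; Σ_t [0,0]: t=0:+1/1152 = 1/1152; (3j)²=1/33 [(4 3 3; 4 -1 -3)], sign=+1
I_A²/I_B² = (1/22)/(1/33) = 3/2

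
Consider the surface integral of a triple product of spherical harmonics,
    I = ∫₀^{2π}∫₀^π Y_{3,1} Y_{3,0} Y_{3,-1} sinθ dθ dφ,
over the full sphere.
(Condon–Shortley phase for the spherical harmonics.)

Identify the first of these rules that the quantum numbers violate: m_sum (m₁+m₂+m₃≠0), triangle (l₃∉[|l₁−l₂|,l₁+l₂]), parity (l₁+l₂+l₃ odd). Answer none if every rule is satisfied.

parity

Σmᵢ = 0  ✓
l₃∈[|l₁−l₂|,l₁+l₂]=[0,6], have l₃=3  ✓
Σlᵢ = 9 ⇒ odd  ✗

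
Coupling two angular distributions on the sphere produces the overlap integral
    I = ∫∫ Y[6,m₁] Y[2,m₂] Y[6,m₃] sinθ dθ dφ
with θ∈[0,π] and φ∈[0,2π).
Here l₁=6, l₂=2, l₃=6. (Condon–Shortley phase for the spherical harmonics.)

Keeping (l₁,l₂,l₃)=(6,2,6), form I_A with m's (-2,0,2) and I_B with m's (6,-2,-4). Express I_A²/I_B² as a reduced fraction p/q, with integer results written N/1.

25/11

l's match ⇒ only the (l;m) 3-j factors differ between A and B.
A: triangle coeff Δ(6,2,6) = 1/90090; Σ_t [0,2]: t=0:+1/322560 t=1:−1/30240 t=2:+1/69120 = -1/64512; (3j)²=10/1001 [(6 2 6; -2 0 2)], sign=-1
B: triangle coeff Δ(6,2,6) = 1/90090; Σ_t [0,0]: t=0:+1/14515200 = 1/14515200; (3j)²=2/455 [(6 2 6; 6 -2 -4)], sign=+1
I_A²/I_B² = (10/1001)/(2/455) = 25/11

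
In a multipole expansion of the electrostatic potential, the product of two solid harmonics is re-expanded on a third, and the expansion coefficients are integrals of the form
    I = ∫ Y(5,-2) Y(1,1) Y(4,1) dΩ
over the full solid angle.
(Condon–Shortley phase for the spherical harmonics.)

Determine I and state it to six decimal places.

0.225034

m-sum 0 ✓  L=10 even ✓  4≤4≤6 ✓
Π(2lᵢ+1) = 11×3×9 = 297
triangle coeff Δ(5,1,4) = 1/495
Σ_t [1,1]: t=1:−1/576 = -1/576
(3j)²=5/99 [(5 1 4; 0 0 0)], sign=-1
Σ_t [2,2]: t=2:+1/1440 = 1/1440
(3j)²=7/165 [(5 1 4; -2 1 1)], sign=-1
⇒ 4πI² = 7/11
I = (+1)√(7/11/(4π)) = 0.22503380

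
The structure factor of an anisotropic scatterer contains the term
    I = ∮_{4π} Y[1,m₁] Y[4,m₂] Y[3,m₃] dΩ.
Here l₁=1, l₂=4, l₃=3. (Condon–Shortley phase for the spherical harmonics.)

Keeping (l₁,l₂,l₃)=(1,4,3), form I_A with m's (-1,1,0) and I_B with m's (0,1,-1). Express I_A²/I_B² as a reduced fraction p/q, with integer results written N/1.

2/3

l's match ⇒ only the (l;m) 3-j factors differ between A and B.
A: triangle coeff Δ(1,4,3) = 1/252; Σ_t [2,2]: t=2:+1/72 = 1/72; (3j)²=5/126 [(1 4 3; -1 1 0)], sign=-1
B: triangle coeff Δ(1,4,3) = 1/252; Σ_t [1,1]: t=1:−1/48 = -1/48; (3j)²=5/84 [(1 4 3; 0 1 -1)], sign=-1
I_A²/I_B² = (5/126)/(5/84) = 2/3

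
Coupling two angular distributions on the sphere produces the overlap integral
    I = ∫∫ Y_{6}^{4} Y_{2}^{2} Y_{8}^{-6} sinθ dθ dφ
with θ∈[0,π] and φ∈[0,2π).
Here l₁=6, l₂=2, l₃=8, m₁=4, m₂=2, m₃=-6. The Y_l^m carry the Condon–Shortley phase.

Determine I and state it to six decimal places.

m-sum 0 ✓  L=16 even ✓  4≤8≤8 ✓
Π(2lᵢ+1) = 13×5×17 = 1105
triangle coeff Δ(6,2,8) = 1/30940
Σ_t [0,0]: t=0:+1/2073600 = 1/2073600
(3j)²=28/1105 [(6 2 8; 0 0 0)], sign=+1
Σ_t [0,0]: t=0:+1/174182400 = 1/174182400
(3j)²=11/340 [(6 2 8; 4 2 -6)], sign=+1
⇒ 4πI² = 77/85
I = (+1)√(77/85/(4π)) = 0.26849176

0.268492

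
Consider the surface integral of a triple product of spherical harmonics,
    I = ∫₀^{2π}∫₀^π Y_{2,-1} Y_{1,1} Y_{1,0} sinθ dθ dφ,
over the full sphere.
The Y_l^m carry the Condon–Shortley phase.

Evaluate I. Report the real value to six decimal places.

m-sum 0 ✓  L=4 even ✓  1≤1≤3 ✓
Π(2lᵢ+1) = 5×3×3 = 45
triangle coeff Δ(2,1,1) = 1/30
Σ_t [1,1]: t=1:−1/1 = -1/1
(3j)²=2/15 [(2 1 1; 0 0 0)], sign=+1
Σ_t [2,2]: t=2:+1/2 = 1/2
(3j)²=1/10 [(2 1 1; -1 1 0)], sign=-1
⇒ 4πI² = 3/5
I = (-1)√(3/5/(4π)) = -0.21850969

-0.218510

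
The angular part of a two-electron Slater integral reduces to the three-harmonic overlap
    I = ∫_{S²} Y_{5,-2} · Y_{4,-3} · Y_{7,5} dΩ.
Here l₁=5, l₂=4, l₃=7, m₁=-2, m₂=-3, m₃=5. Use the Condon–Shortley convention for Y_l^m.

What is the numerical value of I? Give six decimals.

-0.026159

m-sum 0 ✓  L=16 even ✓  1≤7≤9 ✓
Π(2lᵢ+1) = 11×9×15 = 1485
triangle coeff Δ(5,4,7) = 1/6126120
Σ_t [0,2]: t=0:+1/69120 t=1:−1/20736 t=2:+1/69120 = -1/51840
(3j)²=280/21879 [(5 4 7; 0 0 0)], sign=+1
Σ_t [0,1]: t=0:+1/1209600 t=1:−1/1036800 = -1/7257600
(3j)²=1/2210 [(5 4 7; -2 -3 5)], sign=-1
⇒ 4πI² = 420/48841
I = (-1)√(420/48841/(4π)) = -0.02615938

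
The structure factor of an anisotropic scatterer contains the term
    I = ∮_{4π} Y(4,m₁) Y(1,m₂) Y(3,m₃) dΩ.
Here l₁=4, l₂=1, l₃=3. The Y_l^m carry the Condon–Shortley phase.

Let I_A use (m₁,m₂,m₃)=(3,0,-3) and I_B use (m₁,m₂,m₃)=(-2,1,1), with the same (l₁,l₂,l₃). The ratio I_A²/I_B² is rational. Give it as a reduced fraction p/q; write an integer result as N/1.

Same 4,1,3: normalisation and zero-m 3j drop out of the ratio.
A: Δ: 2! 6! 0! / 9! → 1/252; sum: t=1:−1/720 = -1/720; 3j²(4 1 3; 3 0 -3) = Δ·Π!·Σ² = 1/36  (sign -1)
B: Δ: 2! 6! 0! / 9! → 1/252; sum: t=2:+1/96 = 1/96; 3j²(4 1 3; -2 1 1) = Δ·Π!·Σ² = 5/84  (sign +1)
I_A²/I_B² = (1/36)/(5/84) = 7/15

7/15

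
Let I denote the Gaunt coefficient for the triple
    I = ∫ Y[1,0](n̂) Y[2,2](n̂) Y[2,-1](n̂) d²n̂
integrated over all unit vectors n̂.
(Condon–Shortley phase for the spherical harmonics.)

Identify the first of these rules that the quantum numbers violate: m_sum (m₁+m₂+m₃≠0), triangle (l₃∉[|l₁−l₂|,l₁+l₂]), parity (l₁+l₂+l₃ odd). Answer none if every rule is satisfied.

m₁+m₂+m₃ = 0 + 2 − 1 = 1  ✗
triangle: |1−2|=1 ≤ l₃=2 ≤ 1+2=3
parity: l₁+l₂+l₃ = 5 is odd

m_sum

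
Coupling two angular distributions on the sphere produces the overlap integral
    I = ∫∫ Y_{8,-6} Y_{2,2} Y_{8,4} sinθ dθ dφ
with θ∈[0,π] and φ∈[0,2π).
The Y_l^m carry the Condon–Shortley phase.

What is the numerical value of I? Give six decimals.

-0.126680

Checks pass: Σm=0; 18 even; l₃=8∈[6,10].
(2·8+1)(2·2+1)(2·8+1) = 1445
Δ: 2! 14! 2! / 19! → 1/348840
sum: t=0:+1/116121600 t=1:−1/25401600 t=2:+1/116121600 = -1/45158400
3j²(8 2 8; 0 0 0) = Δ·Π!·Σ² = 24/1615  (sign -1)
sum: t=2:+1/3832012800 = 1/3832012800
3j²(8 2 8; -6 2 4) = Δ·Π!·Σ² = 91/9690  (sign +1)
combine: 4πI² = 1445·24/1615·91/9690 = 364/1805
take √, sign -1: I = -0.12667974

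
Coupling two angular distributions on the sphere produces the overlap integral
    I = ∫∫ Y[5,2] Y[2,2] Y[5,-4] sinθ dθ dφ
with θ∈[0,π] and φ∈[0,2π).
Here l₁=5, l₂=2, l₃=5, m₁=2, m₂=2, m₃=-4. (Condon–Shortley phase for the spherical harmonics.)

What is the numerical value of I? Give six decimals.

Rules hold: Σm=0, L=12 even, 3≤5≤7.
N = 11·5·11 = 605
Δ = 2!·8!·2!/13! = 1/38610
Racah Σ t=0..2: t=0:+1/2880 t=1:−1/576 t=2:+1/2880 = -1/960
⇒ 3j(5 2 5; 0 0 0)² = 10/429, sgn +1
Racah Σ t=2..2: t=2:+1/20160 = 1/20160
⇒ 3j(5 2 5; 2 2 -4)² = 12/715, sgn -1
4πI² = N·(3j₀)²·(3jₘ)² = 40/169
I = -1·√(0.236686/4π) = -0.13724032

-0.137240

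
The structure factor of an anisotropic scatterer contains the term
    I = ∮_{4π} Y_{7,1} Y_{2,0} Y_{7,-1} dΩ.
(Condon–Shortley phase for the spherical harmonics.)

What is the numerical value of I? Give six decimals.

-0.151274

Rules hold: Σm=0, L=16 even, 5≤7≤9.
N = 15·5·15 = 1125
Δ = 2!·12!·2!/17! = 1/185640
Racah Σ t=0..2: t=0:+1/2419200 t=1:−1/518400 t=2:+1/2419200 = -1/907200
⇒ 3j(7 2 7; 0 0 0)² = 56/3315, sgn +1
Racah Σ t=0..2: t=0:+1/2073600 t=1:−1/604800 t=2:+1/3870720 = -53/58060800
⇒ 3j(7 2 7; 1 0 -1)² = 2809/185640, sgn -1
4πI² = N·(3j₀)²·(3jₘ)² = 14045/48841
I = -1·√(0.287566/4π) = -0.15127378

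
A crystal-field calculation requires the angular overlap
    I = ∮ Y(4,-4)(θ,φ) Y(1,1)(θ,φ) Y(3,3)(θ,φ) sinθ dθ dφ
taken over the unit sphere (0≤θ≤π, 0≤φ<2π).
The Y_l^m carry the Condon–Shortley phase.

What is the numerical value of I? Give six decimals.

Checks pass: Σm=0; 8 even; l₃=3∈[3,5].
(2·4+1)(2·1+1)(2·3+1) = 189
Δ: 2! 6! 0! / 9! → 1/252
sum: t=1:−1/36 = -1/36
3j²(4 1 3; 0 0 0) = Δ·Π!·Σ² = 4/63  (sign +1)
sum: t=2:+1/1440 = 1/1440
3j²(4 1 3; -4 1 3) = Δ·Π!·Σ² = 1/9  (sign +1)
combine: 4πI² = 189·4/63·1/9 = 4/3
take √, sign +1: I = 0.32573501

0.325735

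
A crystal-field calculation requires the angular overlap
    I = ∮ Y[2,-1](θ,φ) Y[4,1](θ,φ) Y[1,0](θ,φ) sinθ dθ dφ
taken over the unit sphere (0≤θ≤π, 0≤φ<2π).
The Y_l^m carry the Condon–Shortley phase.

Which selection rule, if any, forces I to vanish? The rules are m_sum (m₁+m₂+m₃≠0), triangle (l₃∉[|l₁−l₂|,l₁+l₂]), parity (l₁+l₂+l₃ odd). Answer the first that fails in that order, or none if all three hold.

m₁+m₂+m₃ = -1 + 1 + 0 = 0  ✓
triangle: |2−4|=2 ≤ l₃=1 ≤ 2+4=6  ✗
parity: l₁+l₂+l₃ = 7 is odd

triangle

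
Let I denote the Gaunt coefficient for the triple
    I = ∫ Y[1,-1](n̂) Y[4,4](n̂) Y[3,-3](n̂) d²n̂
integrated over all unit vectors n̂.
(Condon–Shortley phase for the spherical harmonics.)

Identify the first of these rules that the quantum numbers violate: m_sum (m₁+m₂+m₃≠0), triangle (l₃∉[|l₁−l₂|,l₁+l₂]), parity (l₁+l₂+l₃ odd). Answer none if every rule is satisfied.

azimuthal sum: -1 + 4 − 3 = 0  ✓
3 ≤ 3 ≤ 5 (triangle on l)  ✓
L = 1 + 4 + 3 = 8 (even)  ✓

none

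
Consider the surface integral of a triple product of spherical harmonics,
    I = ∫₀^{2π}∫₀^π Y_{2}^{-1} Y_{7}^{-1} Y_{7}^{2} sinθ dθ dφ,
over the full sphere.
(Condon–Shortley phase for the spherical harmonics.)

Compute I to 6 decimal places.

0.077064

m-sum 0 ✓  L=16 even ✓  5≤7≤9 ✓
Π(2lᵢ+1) = 5×15×15 = 1125
triangle coeff Δ(2,7,7) = 1/185640
Σ_t [0,2]: t=0:+1/2419200 t=1:−1/518400 t=2:+1/2419200 = -1/907200
(3j)²=56/3315 [(2 7 7; 0 0 0)], sign=+1
Σ_t [1,2]: t=1:−1/1209600 t=2:+1/1935360 = -1/3225600
(3j)²=243/61880 [(2 7 7; -1 -1 2)], sign=+1
⇒ 4πI² = 3645/48841
I = (+1)√(3645/48841/(4π)) = 0.07706400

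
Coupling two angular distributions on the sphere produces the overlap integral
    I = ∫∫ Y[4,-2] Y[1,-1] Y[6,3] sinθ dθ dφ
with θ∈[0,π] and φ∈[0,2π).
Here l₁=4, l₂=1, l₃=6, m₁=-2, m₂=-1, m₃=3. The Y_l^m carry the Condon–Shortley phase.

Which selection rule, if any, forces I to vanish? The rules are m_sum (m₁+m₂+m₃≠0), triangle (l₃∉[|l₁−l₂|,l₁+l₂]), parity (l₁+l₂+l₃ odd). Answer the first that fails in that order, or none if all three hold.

triangle

m₁+m₂+m₃ = -2 − 1 + 3 = 0  ✓
triangle: |4−1|=3 ≤ l₃=6 ≤ 4+1=5  ✗
parity: l₁+l₂+l₃ = 11 is odd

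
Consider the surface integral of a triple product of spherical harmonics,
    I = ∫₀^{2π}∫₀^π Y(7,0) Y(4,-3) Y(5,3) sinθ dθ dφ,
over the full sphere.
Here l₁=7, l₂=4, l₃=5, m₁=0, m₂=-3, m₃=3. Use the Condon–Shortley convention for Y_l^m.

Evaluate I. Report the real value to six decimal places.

m-sum 0 ✓  L=16 even ✓  3≤5≤11 ✓
Π(2lᵢ+1) = 15×9×11 = 1485
triangle coeff Δ(7,4,5) = 1/6126120
Σ_t [2,4]: t=2:+1/69120 t=3:−1/20736 t=4:+1/69120 = -1/51840
(3j)²=280/21879 [(7 4 5; 0 0 0)], sign=+1
Σ_t [0,1]: t=0:+1/3628800 t=1:−1/345600 = -19/7257600
(3j)²=2527/218790 [(7 4 5; 0 -3 3)], sign=-1
⇒ 4πI² = 353780/1611753
I = (-1)√(353780/1611753/(4π)) = -0.13216378

-0.132164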